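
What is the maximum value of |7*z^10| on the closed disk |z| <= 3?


Step 1: On |z| = 3, |f(z)| = 7 * |z|^10 = 7 * 3^10
Step 2: By maximum modulus principle, maximum is on boundary.
Step 3: Maximum = 7 * 59049 = 413343

413343


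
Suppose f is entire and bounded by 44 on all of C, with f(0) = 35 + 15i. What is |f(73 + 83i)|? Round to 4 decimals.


Step 1: By Liouville's theorem, a bounded entire function is constant.
Step 2: f(z) = f(0) = 35 + 15i for all z.
Step 3: |f(w)| = |35 + 15i| = sqrt(1225 + 225)
Step 4: = 38.0789

38.0789


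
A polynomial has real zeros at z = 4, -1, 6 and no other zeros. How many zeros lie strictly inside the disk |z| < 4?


Step 1: Check each root:
  z = 4: |4| = 4 >= 4
  z = -1: |-1| = 1 < 4
  z = 6: |6| = 6 >= 4
Step 2: Count = 1

1


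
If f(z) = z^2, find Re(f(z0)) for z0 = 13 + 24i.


Step 1: z0 = 13 + 24i
Step 2: z0^2 = 13^2 - 24^2 + 624i
Step 3: real part = 169 - 576 = -407

-407


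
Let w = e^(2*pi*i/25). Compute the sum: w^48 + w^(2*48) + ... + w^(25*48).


Step 1: The sum sum_{j=1}^{n} w^(k*j) equals n if n | k, else 0.
Step 2: Here n = 25, k = 48
Step 3: Does n divide k? 25 | 48 -> False
Step 4: Sum = 0

0


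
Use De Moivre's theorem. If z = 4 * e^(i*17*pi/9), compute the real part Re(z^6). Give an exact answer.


Step 1: By De Moivre's theorem, z^6 = 4^6 * e^(i*6*17*pi/9) = 4096 * (cos(34*pi/3) + i*sin(34*pi/3))
Step 2: |z|^6 = 4^6 = 4096
Step 3: Reduce the angle mod 2*pi: 34*pi/3 - 10*pi = 4*pi/3
Step 4: cos(4*pi/3) = -1/2
Step 5: Re(z^6) = 4096 * (-1/2) = -2048

-2048


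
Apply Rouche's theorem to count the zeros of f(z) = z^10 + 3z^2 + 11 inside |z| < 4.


Step 1: On |z| = 4 the three terms have sizes |z^10| = 4^10 = 1048576, |3z^2| = 3*4^2 = 48, |11| = 11
Step 2: The dominant term is g(z) = z^10; let h(z) = 3z^2 + 11 so f = g + h
Step 3: On |z| = 4: |g| = 1048576 and |h| <= 48 + 11 = 59
Step 4: Since 1048576 > 59, |h| < |g| on |z| = 4, so by Rouche f has the same number of zeros as g inside |z| < 4
Step 5: g(z) = z^10 has 10 zeros (all at the origin) inside |z| < 4. Answer = 10

10


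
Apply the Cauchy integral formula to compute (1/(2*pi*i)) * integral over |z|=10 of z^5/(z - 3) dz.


Step 1: f(z) = z^5, a = 3 is inside |z| = 10
Step 2: By Cauchy integral formula: (1/(2pi*i)) * integral = f(a)
Step 3: f(3) = 3^5 = 243

243


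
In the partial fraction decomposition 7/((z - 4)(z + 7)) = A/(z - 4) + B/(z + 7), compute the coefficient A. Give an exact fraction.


Step 1: Multiply both sides by (z - 4) and set z = 4
Step 2: A = 7 / (4 + 7)
Step 3: A = 7 / 11
Step 4: A = 7/11

7/11


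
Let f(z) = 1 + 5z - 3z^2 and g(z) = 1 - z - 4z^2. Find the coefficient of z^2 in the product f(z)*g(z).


Step 1: z^2 term in f*g comes from: (1)*(-4z^2) + (5z)*(-z) + (-3z^2)*(1)
Step 2: = -4 - 5 - 3
Step 3: = -12

-12


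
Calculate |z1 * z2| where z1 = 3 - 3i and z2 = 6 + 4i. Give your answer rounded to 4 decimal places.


Step 1: |z1| = sqrt(3^2 + (-3)^2) = sqrt(18)
Step 2: |z2| = sqrt(6^2 + 4^2) = sqrt(52)
Step 3: |z1*z2| = |z1|*|z2| = sqrt(18) * sqrt(52) = sqrt(18 * 52) = sqrt(936)
Step 4: = 30.5941

30.5941


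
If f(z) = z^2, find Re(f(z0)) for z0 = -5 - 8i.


Step 1: z0 = -5 - 8i
Step 2: z0^2 = (-5)^2 - (-8)^2 + 80i
Step 3: real part = 25 - 64 = -39

-39


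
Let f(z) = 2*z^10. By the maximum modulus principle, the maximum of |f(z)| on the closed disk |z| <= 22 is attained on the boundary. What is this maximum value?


Step 1: On |z| = 22, |f(z)| = 2 * |z|^10 = 2 * 22^10
Step 2: By maximum modulus principle, maximum is on boundary.
Step 3: Maximum = 2 * 26559922791424 = 53119845582848

53119845582848


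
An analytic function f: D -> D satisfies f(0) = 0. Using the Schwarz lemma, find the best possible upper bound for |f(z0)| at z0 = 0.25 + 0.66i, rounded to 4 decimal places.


Step 1: Schwarz lemma: if f: D -> D is analytic with f(0) = 0, then |f(z)| <= |z| for all z in D, and this is sharp (f(z) = z).
Step 2: |z0|^2 = 0.25^2 + 0.66^2 = 0.4981
Step 3: |z0| = sqrt(0.4981) = 0.705762
Step 4: Best bound = |z0| = 0.7058

0.7058


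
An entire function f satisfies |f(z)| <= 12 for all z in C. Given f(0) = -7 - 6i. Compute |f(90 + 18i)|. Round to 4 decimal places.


Step 1: By Liouville's theorem, a bounded entire function is constant.
Step 2: f(z) = f(0) = -7 - 6i for all z.
Step 3: |f(w)| = |-7 - 6i| = sqrt(49 + 36)
Step 4: = 9.2195

9.2195


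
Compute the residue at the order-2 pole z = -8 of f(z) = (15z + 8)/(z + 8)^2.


Step 1: Pole of order 2 at z = -8
Step 2: Res = lim d/dz [(z + 8)^2 * f(z)] as z -> -8
Step 3: (z + 8)^2 * f(z) = 15z + 8
Step 4: d/dz[15z + 8] = 15

15


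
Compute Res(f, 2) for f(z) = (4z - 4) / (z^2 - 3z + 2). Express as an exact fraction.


Step 1: Q(z) = z^2 - 3z + 2 = (z - 2)(z - 1)
Step 2: Q'(z) = 2z - 3
Step 3: Q'(2) = 1, P(2) = 4
Step 4: Res = P(2)/Q'(2) = 4/1 = 4

4


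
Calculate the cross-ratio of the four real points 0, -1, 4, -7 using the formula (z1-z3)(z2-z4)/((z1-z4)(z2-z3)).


Step 1: (z1-z3)(z2-z4) = (-4) * 6 = -24
Step 2: (z1-z4)(z2-z3) = 7 * (-5) = -35
Step 3: Cross-ratio = 24/35 = 24/35

24/35


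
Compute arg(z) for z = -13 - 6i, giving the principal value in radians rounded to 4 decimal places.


Step 1: z = -13 - 6i
Step 2: arg(z) = atan2(-6, -13)
Step 3: arg(z) = -2.7092

-2.7092


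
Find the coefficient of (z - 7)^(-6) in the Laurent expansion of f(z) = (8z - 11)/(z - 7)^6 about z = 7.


Step 1: Write the numerator in powers of (z - 7): 8z - 11 = 8(z - 7) + (8*7 - 11) = 8(z - 7) + 45
Step 2: Divide by (z - 7)^6: f(z) = 45(z - 7)^(-6) + 8(z - 7)^(-5)
Step 3: This finite sum is the Laurent series of f about z = 7.
Step 4: Coefficient of (z - 7)^(-6) = 8*7 - 11 = 45

45


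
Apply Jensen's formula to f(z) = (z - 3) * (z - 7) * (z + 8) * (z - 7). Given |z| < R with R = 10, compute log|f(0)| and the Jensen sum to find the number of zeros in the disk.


Jensen's formula: (1/2pi)*integral log|f(Re^it)|dt = log|f(0)| + sum_{|a_k|<R} log(R/|a_k|)
Step 1: f(0) = (-3) * (-7) * 8 * (-7) = -1176
Step 2: log|f(0)| = log|3| + log|7| + log|-8| + log|7| = 7.0699
Step 3: Zeros inside |z| < 10: 3, 7, -8, 7
Step 4: Jensen sum = log(10/3) + log(10/7) + log(10/8) + log(10/7) = 2.1405
Step 5: n(R) = number of terms in the Jensen sum = count of zeros inside |z| < 10 = 4

4


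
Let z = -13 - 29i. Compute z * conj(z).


Step 1: conj(z) = -13 + 29i
Step 2: z * conj(z) = (-13)^2 + (-29)^2
Step 3: = 169 + 841 = 1010

1010


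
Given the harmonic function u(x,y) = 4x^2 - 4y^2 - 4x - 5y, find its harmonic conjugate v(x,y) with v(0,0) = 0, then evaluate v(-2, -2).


Step 1: v_x = -u_y = 8y + 5
Step 2: v_y = u_x = 8x - 4
Step 3: v = 8xy + 5x - 4y + C
Step 4: v(0,0) = 0 => C = 0
Step 5: v(-2, -2) = 30

30


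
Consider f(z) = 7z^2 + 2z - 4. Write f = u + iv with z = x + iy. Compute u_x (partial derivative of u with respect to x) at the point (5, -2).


Step 1: f(z) = 7(x+iy)^2 + 2(x+iy) - 4
Step 2: u = 7(x^2 - y^2) + 2x - 4
Step 3: u_x = 14x + 2
Step 4: At (5, -2): u_x = 70 + 2 = 72

72


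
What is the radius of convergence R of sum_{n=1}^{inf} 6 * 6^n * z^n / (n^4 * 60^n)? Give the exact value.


Step 1: General term a_n = 6 * 6^n / (n^4 * 60^n)
Step 2: By the root test, |a_n|^(1/n) = 6^(1/n) * 6 / (n^(4/n) * 60) -> 6/60 as n -> infinity (since 6^(1/n) -> 1 and n^(4/n) -> 1)
Step 3: R = 1/lim|a_n|^(1/n) = 60/6 = 10

10


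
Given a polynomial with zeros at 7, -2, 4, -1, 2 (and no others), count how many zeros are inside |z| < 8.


Step 1: Check each root:
  z = 7: |7| = 7 < 8
  z = -2: |-2| = 2 < 8
  z = 4: |4| = 4 < 8
  z = -1: |-1| = 1 < 8
  z = 2: |2| = 2 < 8
Step 2: Count = 5

5


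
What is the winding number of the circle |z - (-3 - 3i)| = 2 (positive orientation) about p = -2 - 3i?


Step 1: Center c = (-3, -3), radius = 2
Step 2: |p - c|^2 = 1^2 + 0^2 = 1
Step 3: r^2 = 4
Step 4: |p-c| < r so winding number = 1

1


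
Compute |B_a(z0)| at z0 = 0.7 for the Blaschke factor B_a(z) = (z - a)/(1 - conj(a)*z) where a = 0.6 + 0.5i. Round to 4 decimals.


Step 1: Numerator z0 - a = 0.7 - (0.6 + 0.5i) = 0.1 - 0.5i
Step 2: Denominator 1 - conj(a)*z0 = 1 - (0.6 - 0.5i)*0.7 = 0.58 + 0.35i
Step 3: |z0 - a|^2 = 0.1^2 + (-0.5)^2 = 0.26; |1 - conj(a)*z0|^2 = 0.58^2 + 0.35^2 = 0.4589
Step 4: |B_a(0.7)| = sqrt(0.26 / 0.4589) = sqrt(0.566572)
Step 5: = 0.7527

0.7527


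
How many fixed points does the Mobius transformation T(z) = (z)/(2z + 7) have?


Step 1: Fixed points satisfy T(z) = z
Step 2: 2z^2 + 6z = 0
Step 3: Discriminant = 6^2 - 4*2*0 = 36
Step 4: Number of fixed points = 2

2


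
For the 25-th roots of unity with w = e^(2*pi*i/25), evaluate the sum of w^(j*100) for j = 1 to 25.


Step 1: The sum sum_{j=1}^{n} w^(k*j) equals n if n | k, else 0.
Step 2: Here n = 25, k = 100
Step 3: Does n divide k? 25 | 100 -> True
Step 4: Sum = 25

25


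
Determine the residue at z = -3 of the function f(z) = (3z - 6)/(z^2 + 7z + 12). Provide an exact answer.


Step 1: Q(z) = z^2 + 7z + 12 = (z + 3)(z + 4)
Step 2: Q'(z) = 2z + 7
Step 3: Q'(-3) = 1, P(-3) = -15
Step 4: Res = P(-3)/Q'(-3) = -15/1 = -15

-15


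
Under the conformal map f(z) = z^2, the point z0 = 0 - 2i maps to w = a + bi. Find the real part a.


Step 1: z0 = 0 - 2i
Step 2: z0^2 = 0^2 - (-2)^2 + 0i
Step 3: real part = 0 - 4 = -4

-4


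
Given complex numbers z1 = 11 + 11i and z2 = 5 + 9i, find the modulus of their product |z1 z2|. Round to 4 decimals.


Step 1: |z1| = sqrt(11^2 + 11^2) = sqrt(242)
Step 2: |z2| = sqrt(5^2 + 9^2) = sqrt(106)
Step 3: |z1*z2| = |z1|*|z2| = sqrt(242) * sqrt(106) = sqrt(242 * 106) = sqrt(25652)
Step 4: = 160.1624

160.1624


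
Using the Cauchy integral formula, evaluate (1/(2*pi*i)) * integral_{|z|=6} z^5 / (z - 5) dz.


Step 1: f(z) = z^5, a = 5 is inside |z| = 6
Step 2: By Cauchy integral formula: (1/(2pi*i)) * integral = f(a)
Step 3: f(5) = 5^5 = 3125

3125


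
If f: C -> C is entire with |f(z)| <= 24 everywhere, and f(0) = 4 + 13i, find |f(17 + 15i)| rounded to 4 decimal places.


Step 1: By Liouville's theorem, a bounded entire function is constant.
Step 2: f(z) = f(0) = 4 + 13i for all z.
Step 3: |f(w)| = |4 + 13i| = sqrt(16 + 169)
Step 4: = 13.6015

13.6015


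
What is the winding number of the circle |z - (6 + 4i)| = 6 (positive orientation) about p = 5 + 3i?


Step 1: Center c = (6, 4), radius = 6
Step 2: |p - c|^2 = (-1)^2 + (-1)^2 = 2
Step 3: r^2 = 36
Step 4: |p-c| < r so winding number = 1

1


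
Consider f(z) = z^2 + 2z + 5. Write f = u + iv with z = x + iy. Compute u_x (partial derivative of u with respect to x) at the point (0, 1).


Step 1: f(z) = (x+iy)^2 + 2(x+iy) + 5
Step 2: u = (x^2 - y^2) + 2x + 5
Step 3: u_x = 2x + 2
Step 4: At (0, 1): u_x = 0 + 2 = 2

2


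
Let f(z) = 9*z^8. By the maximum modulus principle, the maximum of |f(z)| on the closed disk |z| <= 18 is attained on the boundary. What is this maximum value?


Step 1: On |z| = 18, |f(z)| = 9 * |z|^8 = 9 * 18^8
Step 2: By maximum modulus principle, maximum is on boundary.
Step 3: Maximum = 9 * 11019960576 = 99179645184

99179645184


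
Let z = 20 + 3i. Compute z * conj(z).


Step 1: conj(z) = 20 - 3i
Step 2: z * conj(z) = 20^2 + 3^2
Step 3: = 400 + 9 = 409

409


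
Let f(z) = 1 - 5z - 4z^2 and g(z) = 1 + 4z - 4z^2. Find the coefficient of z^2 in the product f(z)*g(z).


Step 1: z^2 term in f*g comes from: (1)*(-4z^2) + (-5z)*(4z) + (-4z^2)*(1)
Step 2: = -4 - 20 - 4
Step 3: = -28

-28


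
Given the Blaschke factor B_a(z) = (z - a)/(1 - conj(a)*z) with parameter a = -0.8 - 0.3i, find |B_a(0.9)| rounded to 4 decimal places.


Step 1: Numerator z0 - a = 0.9 - (-0.8 - 0.3i) = 1.7 + 0.3i
Step 2: Denominator 1 - conj(a)*z0 = 1 - (-0.8 + 0.3i)*0.9 = 1.72 - 0.27i
Step 3: |z0 - a|^2 = 1.7^2 + 0.3^2 = 2.98; |1 - conj(a)*z0|^2 = 1.72^2 + (-0.27)^2 = 3.0313
Step 4: |B_a(0.9)| = sqrt(2.98 / 3.0313) = sqrt(0.983077)
Step 5: = 0.9915

0.9915


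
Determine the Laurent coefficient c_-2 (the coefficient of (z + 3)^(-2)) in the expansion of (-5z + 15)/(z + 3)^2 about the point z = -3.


Step 1: Write the numerator in powers of (z + 3): -5z + 15 = -5(z + 3) + (-5*(-3) + 15) = -5(z + 3) + 30
Step 2: Divide by (z + 3)^2: f(z) = 30(z + 3)^(-2) - 5(z + 3)^(-1)
Step 3: This finite sum is the Laurent series of f about z = -3.
Step 4: Coefficient of (z + 3)^(-2) = -5*(-3) + 15 = 30

30


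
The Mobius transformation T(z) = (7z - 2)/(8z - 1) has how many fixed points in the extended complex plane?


Step 1: Fixed points satisfy T(z) = z
Step 2: 8z^2 - 8z + 2 = 0
Step 3: Discriminant = (-8)^2 - 4*8*2 = 0
Step 4: Number of fixed points = 1

1


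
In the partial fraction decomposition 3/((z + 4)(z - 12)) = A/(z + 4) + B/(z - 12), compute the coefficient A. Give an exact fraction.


Step 1: Multiply both sides by (z + 4) and set z = -4
Step 2: A = 3 / (-4 - 12)
Step 3: A = 3 / (-16)
Step 4: A = -3/16

-3/16


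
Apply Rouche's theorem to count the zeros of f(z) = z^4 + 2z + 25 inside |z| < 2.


Step 1: On |z| = 2 the three terms have sizes |z^4| = 2^4 = 16, |2z| = 2*2 = 4, |25| = 25
Step 2: The dominant term is g(z) = 25; let h(z) = z^4 + 2z so f = g + h
Step 3: On |z| = 2: |g| = 25 and |h| <= 16 + 4 = 20
Step 4: Since 25 > 20, |h| < |g| on |z| = 2, so by Rouche f has the same number of zeros as g inside |z| < 2
Step 5: g(z) = 25 is a nonzero constant with no zeros inside |z| < 2. Answer = 0

0


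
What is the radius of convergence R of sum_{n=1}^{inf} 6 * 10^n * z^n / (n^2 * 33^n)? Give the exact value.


Step 1: General term a_n = 6 * 10^n / (n^2 * 33^n)
Step 2: By the root test, |a_n|^(1/n) = 6^(1/n) * 10 / (n^(2/n) * 33) -> 10/33 as n -> infinity (since 6^(1/n) -> 1 and n^(2/n) -> 1)
Step 3: R = 1/lim|a_n|^(1/n) = 33/10

33/10


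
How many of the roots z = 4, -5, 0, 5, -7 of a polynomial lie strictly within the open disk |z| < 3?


Step 1: Check each root:
  z = 4: |4| = 4 >= 3
  z = -5: |-5| = 5 >= 3
  z = 0: |0| = 0 < 3
  z = 5: |5| = 5 >= 3
  z = -7: |-7| = 7 >= 3
Step 2: Count = 1

1


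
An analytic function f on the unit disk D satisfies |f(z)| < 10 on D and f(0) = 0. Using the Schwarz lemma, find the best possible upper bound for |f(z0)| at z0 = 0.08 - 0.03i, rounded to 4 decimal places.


Step 1: g = f/10 maps D -> D with g(0) = 0, so by the Schwarz lemma |g(z)| <= |z|, i.e. |f(z)| <= 10|z|; this is sharp (f(z) = 10z).
Step 2: |z0|^2 = 0.08^2 + (-0.03)^2 = 0.0073
Step 3: |z0| = sqrt(0.0073) = 0.08544
Step 4: Best bound = 10 * |z0| = 10 * 0.08544 = 0.8544

0.8544


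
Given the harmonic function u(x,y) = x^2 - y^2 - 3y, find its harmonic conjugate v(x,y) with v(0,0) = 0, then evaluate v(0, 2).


Step 1: v_x = -u_y = 2y + 3
Step 2: v_y = u_x = 2x + 0
Step 3: v = 2xy + 3x + C
Step 4: v(0,0) = 0 => C = 0
Step 5: v(0, 2) = 0

0


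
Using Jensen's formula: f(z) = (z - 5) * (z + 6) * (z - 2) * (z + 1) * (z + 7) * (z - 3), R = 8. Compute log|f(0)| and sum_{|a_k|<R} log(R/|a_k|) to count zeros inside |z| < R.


Jensen's formula: (1/2pi)*integral log|f(Re^it)|dt = log|f(0)| + sum_{|a_k|<R} log(R/|a_k|)
Step 1: f(0) = (-5) * 6 * (-2) * 1 * 7 * (-3) = -1260
Step 2: log|f(0)| = log|5| + log|-6| + log|2| + log|-1| + log|-7| + log|3| = 7.1389
Step 3: Zeros inside |z| < 8: 5, -6, 2, -1, -7, 3
Step 4: Jensen sum = log(8/5) + log(8/6) + log(8/2) + log(8/1) + log(8/7) + log(8/3) = 5.3378
Step 5: n(R) = number of terms in the Jensen sum = count of zeros inside |z| < 8 = 6

6


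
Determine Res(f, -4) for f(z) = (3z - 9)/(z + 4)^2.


Step 1: Pole of order 2 at z = -4
Step 2: Res = lim d/dz [(z + 4)^2 * f(z)] as z -> -4
Step 3: (z + 4)^2 * f(z) = 3z - 9
Step 4: d/dz[3z - 9] = 3

3


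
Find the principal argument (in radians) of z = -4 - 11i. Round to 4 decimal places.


Step 1: z = -4 - 11i
Step 2: arg(z) = atan2(-11, -4)
Step 3: arg(z) = -1.9196

-1.9196


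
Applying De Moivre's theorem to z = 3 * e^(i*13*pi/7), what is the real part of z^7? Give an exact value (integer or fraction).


Step 1: By De Moivre's theorem, z^7 = 3^7 * e^(i*7*13*pi/7) = 2187 * (cos(13*pi) + i*sin(13*pi))
Step 2: |z|^7 = 3^7 = 2187
Step 3: Reduce the angle mod 2*pi: 13*pi - 12*pi = pi
Step 4: cos(pi) = -1
Step 5: Re(z^7) = 2187 * (-1) = -2187

-2187


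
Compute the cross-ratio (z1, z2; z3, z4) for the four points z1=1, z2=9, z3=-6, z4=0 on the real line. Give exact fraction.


Step 1: (z1-z3)(z2-z4) = 7 * 9 = 63
Step 2: (z1-z4)(z2-z3) = 1 * 15 = 15
Step 3: Cross-ratio = 63/15 = 21/5

21/5


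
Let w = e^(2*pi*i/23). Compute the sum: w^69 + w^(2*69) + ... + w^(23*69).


Step 1: The sum sum_{j=1}^{n} w^(k*j) equals n if n | k, else 0.
Step 2: Here n = 23, k = 69
Step 3: Does n divide k? 23 | 69 -> True
Step 4: Sum = 23

23


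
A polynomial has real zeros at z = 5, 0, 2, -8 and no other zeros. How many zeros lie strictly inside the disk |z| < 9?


Step 1: Check each root:
  z = 5: |5| = 5 < 9
  z = 0: |0| = 0 < 9
  z = 2: |2| = 2 < 9
  z = -8: |-8| = 8 < 9
Step 2: Count = 4

4


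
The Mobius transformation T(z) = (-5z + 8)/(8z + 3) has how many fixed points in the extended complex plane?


Step 1: Fixed points satisfy T(z) = z
Step 2: 8z^2 + 8z - 8 = 0
Step 3: Discriminant = 8^2 - 4*8*(-8) = 320
Step 4: Number of fixed points = 2

2


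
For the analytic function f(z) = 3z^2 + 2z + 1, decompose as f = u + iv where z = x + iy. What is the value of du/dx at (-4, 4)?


Step 1: f(z) = 3(x+iy)^2 + 2(x+iy) + 1
Step 2: u = 3(x^2 - y^2) + 2x + 1
Step 3: u_x = 6x + 2
Step 4: At (-4, 4): u_x = -24 + 2 = -22

-22


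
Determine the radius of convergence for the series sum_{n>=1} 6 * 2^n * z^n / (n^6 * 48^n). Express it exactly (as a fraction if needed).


Step 1: General term a_n = 6 * 2^n / (n^6 * 48^n)
Step 2: By the root test, |a_n|^(1/n) = 6^(1/n) * 2 / (n^(6/n) * 48) -> 2/48 as n -> infinity (since 6^(1/n) -> 1 and n^(6/n) -> 1)
Step 3: R = 1/lim|a_n|^(1/n) = 48/2 = 24

24


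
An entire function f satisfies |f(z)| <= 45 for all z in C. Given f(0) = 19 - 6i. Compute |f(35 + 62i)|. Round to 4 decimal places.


Step 1: By Liouville's theorem, a bounded entire function is constant.
Step 2: f(z) = f(0) = 19 - 6i for all z.
Step 3: |f(w)| = |19 - 6i| = sqrt(361 + 36)
Step 4: = 19.9249

19.9249


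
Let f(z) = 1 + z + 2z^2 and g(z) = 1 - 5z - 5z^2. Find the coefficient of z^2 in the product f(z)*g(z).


Step 1: z^2 term in f*g comes from: (1)*(-5z^2) + (z)*(-5z) + (2z^2)*(1)
Step 2: = -5 - 5 + 2
Step 3: = -8

-8


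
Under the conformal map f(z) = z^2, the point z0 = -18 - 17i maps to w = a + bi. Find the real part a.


Step 1: z0 = -18 - 17i
Step 2: z0^2 = (-18)^2 - (-17)^2 + 612i
Step 3: real part = 324 - 289 = 35

35


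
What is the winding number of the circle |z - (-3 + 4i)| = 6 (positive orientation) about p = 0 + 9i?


Step 1: Center c = (-3, 4), radius = 6
Step 2: |p - c|^2 = 3^2 + 5^2 = 34
Step 3: r^2 = 36
Step 4: |p-c| < r so winding number = 1

1


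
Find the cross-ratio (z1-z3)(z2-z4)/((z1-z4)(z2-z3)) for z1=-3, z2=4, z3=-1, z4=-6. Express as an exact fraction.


Step 1: (z1-z3)(z2-z4) = (-2) * 10 = -20
Step 2: (z1-z4)(z2-z3) = 3 * 5 = 15
Step 3: Cross-ratio = -20/15 = -4/3

-4/3


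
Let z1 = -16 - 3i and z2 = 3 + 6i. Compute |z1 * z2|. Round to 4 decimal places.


Step 1: |z1| = sqrt((-16)^2 + (-3)^2) = sqrt(265)
Step 2: |z2| = sqrt(3^2 + 6^2) = sqrt(45)
Step 3: |z1*z2| = |z1|*|z2| = sqrt(265) * sqrt(45) = sqrt(265 * 45) = sqrt(11925)
Step 4: = 109.2016

109.2016


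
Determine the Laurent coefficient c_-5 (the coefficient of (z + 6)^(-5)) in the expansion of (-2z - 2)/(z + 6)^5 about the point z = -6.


Step 1: Write the numerator in powers of (z + 6): -2z - 2 = -2(z + 6) + (-2*(-6) - 2) = -2(z + 6) + 10
Step 2: Divide by (z + 6)^5: f(z) = 10(z + 6)^(-5) - 2(z + 6)^(-4)
Step 3: This finite sum is the Laurent series of f about z = -6.
Step 4: Coefficient of (z + 6)^(-5) = -2*(-6) - 2 = 10

10


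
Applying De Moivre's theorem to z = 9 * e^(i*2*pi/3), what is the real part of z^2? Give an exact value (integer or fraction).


Step 1: By De Moivre's theorem, z^2 = 9^2 * e^(i*2*2*pi/3) = 81 * (cos(4*pi/3) + i*sin(4*pi/3))
Step 2: |z|^2 = 9^2 = 81
Step 3: The angle 4*pi/3 already lies in [0, 2*pi)
Step 4: cos(4*pi/3) = -1/2
Step 5: Re(z^2) = 81 * (-1/2) = -81/2

-81/2


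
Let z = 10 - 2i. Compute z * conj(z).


Step 1: conj(z) = 10 + 2i
Step 2: z * conj(z) = 10^2 + (-2)^2
Step 3: = 100 + 4 = 104

104


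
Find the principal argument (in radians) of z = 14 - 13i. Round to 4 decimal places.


Step 1: z = 14 - 13i
Step 2: arg(z) = atan2(-13, 14)
Step 3: arg(z) = -0.7484

-0.7484


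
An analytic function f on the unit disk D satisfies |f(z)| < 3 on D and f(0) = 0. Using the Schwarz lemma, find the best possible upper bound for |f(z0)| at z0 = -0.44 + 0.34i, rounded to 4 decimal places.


Step 1: g = f/3 maps D -> D with g(0) = 0, so by the Schwarz lemma |g(z)| <= |z|, i.e. |f(z)| <= 3|z|; this is sharp (f(z) = 3z).
Step 2: |z0|^2 = (-0.44)^2 + 0.34^2 = 0.3092
Step 3: |z0| = sqrt(0.3092) = 0.556058
Step 4: Best bound = 3 * |z0| = 3 * 0.556058 = 1.6682

1.6682


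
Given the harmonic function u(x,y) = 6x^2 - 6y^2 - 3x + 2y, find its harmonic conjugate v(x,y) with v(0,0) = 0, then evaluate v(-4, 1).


Step 1: v_x = -u_y = 12y - 2
Step 2: v_y = u_x = 12x - 3
Step 3: v = 12xy - 2x - 3y + C
Step 4: v(0,0) = 0 => C = 0
Step 5: v(-4, 1) = -43

-43


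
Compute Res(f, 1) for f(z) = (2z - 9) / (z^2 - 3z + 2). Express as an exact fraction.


Step 1: Q(z) = z^2 - 3z + 2 = (z - 1)(z - 2)
Step 2: Q'(z) = 2z - 3
Step 3: Q'(1) = -1, P(1) = -7
Step 4: Res = P(1)/Q'(1) = -7/(-1) = 7

7


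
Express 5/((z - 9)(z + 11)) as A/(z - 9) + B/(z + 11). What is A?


Step 1: Multiply both sides by (z - 9) and set z = 9
Step 2: A = 5 / (9 + 11)
Step 3: A = 5 / 20
Step 4: A = 1/4

1/4


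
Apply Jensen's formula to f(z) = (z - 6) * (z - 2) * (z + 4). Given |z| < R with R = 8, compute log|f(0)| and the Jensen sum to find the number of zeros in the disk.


Jensen's formula: (1/2pi)*integral log|f(Re^it)|dt = log|f(0)| + sum_{|a_k|<R} log(R/|a_k|)
Step 1: f(0) = (-6) * (-2) * 4 = 48
Step 2: log|f(0)| = log|6| + log|2| + log|-4| = 3.8712
Step 3: Zeros inside |z| < 8: 6, 2, -4
Step 4: Jensen sum = log(8/6) + log(8/2) + log(8/4) = 2.3671
Step 5: n(R) = number of terms in the Jensen sum = count of zeros inside |z| < 8 = 3

3


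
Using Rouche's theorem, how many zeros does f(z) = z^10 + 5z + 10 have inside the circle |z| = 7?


Step 1: On |z| = 7 the three terms have sizes |z^10| = 7^10 = 282475249, |5z| = 5*7 = 35, |10| = 10
Step 2: The dominant term is g(z) = z^10; let h(z) = 5z + 10 so f = g + h
Step 3: On |z| = 7: |g| = 282475249 and |h| <= 35 + 10 = 45
Step 4: Since 282475249 > 45, |h| < |g| on |z| = 7, so by Rouche f has the same number of zeros as g inside |z| < 7
Step 5: g(z) = z^10 has 10 zeros (all at the origin) inside |z| < 7. Answer = 10

10


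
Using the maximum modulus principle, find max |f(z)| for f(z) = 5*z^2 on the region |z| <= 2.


Step 1: On |z| = 2, |f(z)| = 5 * |z|^2 = 5 * 2^2
Step 2: By maximum modulus principle, maximum is on boundary.
Step 3: Maximum = 5 * 4 = 20

20


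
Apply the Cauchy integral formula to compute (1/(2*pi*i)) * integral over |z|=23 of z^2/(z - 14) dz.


Step 1: f(z) = z^2, a = 14 is inside |z| = 23
Step 2: By Cauchy integral formula: (1/(2pi*i)) * integral = f(a)
Step 3: f(14) = 14^2 = 196

196


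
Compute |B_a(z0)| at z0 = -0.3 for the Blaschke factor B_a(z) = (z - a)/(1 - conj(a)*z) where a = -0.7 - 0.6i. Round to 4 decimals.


Step 1: Numerator z0 - a = -0.3 - (-0.7 - 0.6i) = 0.4 + 0.6i
Step 2: Denominator 1 - conj(a)*z0 = 1 - (-0.7 + 0.6i)*(-0.3) = 0.79 + 0.18i
Step 3: |z0 - a|^2 = 0.4^2 + 0.6^2 = 0.52; |1 - conj(a)*z0|^2 = 0.79^2 + 0.18^2 = 0.6565
Step 4: |B_a(-0.3)| = sqrt(0.52 / 0.6565) = sqrt(0.792079)
Step 5: = 0.89

0.89


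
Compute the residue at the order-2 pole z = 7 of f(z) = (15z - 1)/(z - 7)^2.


Step 1: Pole of order 2 at z = 7
Step 2: Res = lim d/dz [(z - 7)^2 * f(z)] as z -> 7
Step 3: (z - 7)^2 * f(z) = 15z - 1
Step 4: d/dz[15z - 1] = 15

15


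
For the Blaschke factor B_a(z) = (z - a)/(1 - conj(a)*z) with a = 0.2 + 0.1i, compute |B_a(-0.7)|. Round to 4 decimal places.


Step 1: Numerator z0 - a = -0.7 - (0.2 + 0.1i) = -0.9 - 0.1i
Step 2: Denominator 1 - conj(a)*z0 = 1 - (0.2 - 0.1i)*(-0.7) = 1.14 - 0.07i
Step 3: |z0 - a|^2 = (-0.9)^2 + (-0.1)^2 = 0.82; |1 - conj(a)*z0|^2 = 1.14^2 + (-0.07)^2 = 1.3045
Step 4: |B_a(-0.7)| = sqrt(0.82 / 1.3045) = sqrt(0.628593)
Step 5: = 0.7928

0.7928


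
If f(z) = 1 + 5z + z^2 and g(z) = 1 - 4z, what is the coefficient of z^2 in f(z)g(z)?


Step 1: z^2 term in f*g comes from: (1)*(0) + (5z)*(-4z) + (z^2)*(1)
Step 2: = 0 - 20 + 1
Step 3: = -19

-19


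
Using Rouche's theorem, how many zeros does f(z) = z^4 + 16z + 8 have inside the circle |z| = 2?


Step 1: On |z| = 2 the three terms have sizes |z^4| = 2^4 = 16, |16z| = 16*2 = 32, |8| = 8
Step 2: The dominant term is g(z) = 16z; let h(z) = z^4 + 8 so f = g + h
Step 3: On |z| = 2: |g| = 32 and |h| <= 16 + 8 = 24
Step 4: Since 32 > 24, |h| < |g| on |z| = 2, so by Rouche f has the same number of zeros as g inside |z| < 2
Step 5: g(z) = 16z has 1 zero (at the origin, multiplicity 1) inside |z| < 2. Answer = 1

1


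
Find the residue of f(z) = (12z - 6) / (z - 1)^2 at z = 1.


Step 1: Pole of order 2 at z = 1
Step 2: Res = lim d/dz [(z - 1)^2 * f(z)] as z -> 1
Step 3: (z - 1)^2 * f(z) = 12z - 6
Step 4: d/dz[12z - 6] = 12

12


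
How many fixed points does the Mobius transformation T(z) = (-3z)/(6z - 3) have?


Step 1: Fixed points satisfy T(z) = z
Step 2: 6z^2 = 0
Step 3: Discriminant = 0^2 - 4*6*0 = 0
Step 4: Number of fixed points = 1

1


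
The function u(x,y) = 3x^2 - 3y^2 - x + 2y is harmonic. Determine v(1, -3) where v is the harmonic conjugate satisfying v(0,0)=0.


Step 1: v_x = -u_y = 6y - 2
Step 2: v_y = u_x = 6x - 1
Step 3: v = 6xy - 2x - y + C
Step 4: v(0,0) = 0 => C = 0
Step 5: v(1, -3) = -17

-17


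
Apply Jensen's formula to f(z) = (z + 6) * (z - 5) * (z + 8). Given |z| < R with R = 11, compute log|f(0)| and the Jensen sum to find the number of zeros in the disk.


Jensen's formula: (1/2pi)*integral log|f(Re^it)|dt = log|f(0)| + sum_{|a_k|<R} log(R/|a_k|)
Step 1: f(0) = 6 * (-5) * 8 = -240
Step 2: log|f(0)| = log|-6| + log|5| + log|-8| = 5.4806
Step 3: Zeros inside |z| < 11: -6, 5, -8
Step 4: Jensen sum = log(11/6) + log(11/5) + log(11/8) = 1.713
Step 5: n(R) = number of terms in the Jensen sum = count of zeros inside |z| < 11 = 3

3


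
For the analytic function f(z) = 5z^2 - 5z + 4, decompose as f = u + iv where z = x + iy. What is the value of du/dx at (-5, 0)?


Step 1: f(z) = 5(x+iy)^2 - 5(x+iy) + 4
Step 2: u = 5(x^2 - y^2) - 5x + 4
Step 3: u_x = 10x - 5
Step 4: At (-5, 0): u_x = -50 - 5 = -55

-55


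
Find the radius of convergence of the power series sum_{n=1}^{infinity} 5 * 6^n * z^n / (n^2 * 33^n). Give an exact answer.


Step 1: General term a_n = 5 * 6^n / (n^2 * 33^n)
Step 2: By the root test, |a_n|^(1/n) = 5^(1/n) * 6 / (n^(2/n) * 33) -> 6/33 as n -> infinity (since 5^(1/n) -> 1 and n^(2/n) -> 1)
Step 3: R = 1/lim|a_n|^(1/n) = 33/6 = 11/2

11/2


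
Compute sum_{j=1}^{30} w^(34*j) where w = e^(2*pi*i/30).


Step 1: The sum sum_{j=1}^{n} w^(k*j) equals n if n | k, else 0.
Step 2: Here n = 30, k = 34
Step 3: Does n divide k? 30 | 34 -> False
Step 4: Sum = 0

0


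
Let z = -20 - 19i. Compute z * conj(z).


Step 1: conj(z) = -20 + 19i
Step 2: z * conj(z) = (-20)^2 + (-19)^2
Step 3: = 400 + 361 = 761

761


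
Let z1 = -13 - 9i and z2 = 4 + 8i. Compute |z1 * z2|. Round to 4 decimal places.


Step 1: |z1| = sqrt((-13)^2 + (-9)^2) = sqrt(250)
Step 2: |z2| = sqrt(4^2 + 8^2) = sqrt(80)
Step 3: |z1*z2| = |z1|*|z2| = sqrt(250) * sqrt(80) = sqrt(250 * 80) = sqrt(20000)
Step 4: = 141.4214

141.4214


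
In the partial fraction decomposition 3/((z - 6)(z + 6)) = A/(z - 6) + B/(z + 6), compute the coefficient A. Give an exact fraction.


Step 1: Multiply both sides by (z - 6) and set z = 6
Step 2: A = 3 / (6 + 6)
Step 3: A = 3 / 12
Step 4: A = 1/4

1/4


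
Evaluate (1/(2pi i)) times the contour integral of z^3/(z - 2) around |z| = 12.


Step 1: f(z) = z^3, a = 2 is inside |z| = 12
Step 2: By Cauchy integral formula: (1/(2pi*i)) * integral = f(a)
Step 3: f(2) = 2^3 = 8

8


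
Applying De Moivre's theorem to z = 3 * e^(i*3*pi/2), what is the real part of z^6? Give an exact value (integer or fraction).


Step 1: By De Moivre's theorem, z^6 = 3^6 * e^(i*6*3*pi/2) = 729 * (cos(9*pi) + i*sin(9*pi))
Step 2: |z|^6 = 3^6 = 729
Step 3: Reduce the angle mod 2*pi: 9*pi - 8*pi = pi
Step 4: cos(pi) = -1
Step 5: Re(z^6) = 729 * (-1) = -729

-729


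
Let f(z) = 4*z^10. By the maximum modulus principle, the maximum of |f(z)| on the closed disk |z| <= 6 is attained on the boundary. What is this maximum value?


Step 1: On |z| = 6, |f(z)| = 4 * |z|^10 = 4 * 6^10
Step 2: By maximum modulus principle, maximum is on boundary.
Step 3: Maximum = 4 * 60466176 = 241864704

241864704


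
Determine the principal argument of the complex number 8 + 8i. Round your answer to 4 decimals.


Step 1: z = 8 + 8i
Step 2: arg(z) = atan2(8, 8)
Step 3: arg(z) = 0.7854

0.7854


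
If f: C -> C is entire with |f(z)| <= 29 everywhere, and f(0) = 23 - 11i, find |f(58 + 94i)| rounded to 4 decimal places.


Step 1: By Liouville's theorem, a bounded entire function is constant.
Step 2: f(z) = f(0) = 23 - 11i for all z.
Step 3: |f(w)| = |23 - 11i| = sqrt(529 + 121)
Step 4: = 25.4951

25.4951


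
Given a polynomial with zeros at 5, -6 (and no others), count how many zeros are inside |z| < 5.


Step 1: Check each root:
  z = 5: |5| = 5 >= 5
  z = -6: |-6| = 6 >= 5
Step 2: Count = 0

0


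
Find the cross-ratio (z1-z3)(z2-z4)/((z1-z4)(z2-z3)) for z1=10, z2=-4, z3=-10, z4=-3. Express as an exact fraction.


Step 1: (z1-z3)(z2-z4) = 20 * (-1) = -20
Step 2: (z1-z4)(z2-z3) = 13 * 6 = 78
Step 3: Cross-ratio = -20/78 = -10/39

-10/39


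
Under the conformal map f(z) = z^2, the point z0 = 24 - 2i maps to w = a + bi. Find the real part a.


Step 1: z0 = 24 - 2i
Step 2: z0^2 = 24^2 - (-2)^2 - 96i
Step 3: real part = 576 - 4 = 572

572


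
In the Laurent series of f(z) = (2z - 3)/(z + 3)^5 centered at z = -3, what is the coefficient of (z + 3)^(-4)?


Step 1: Write the numerator in powers of (z + 3): 2z - 3 = 2(z + 3) + (2*(-3) - 3) = 2(z + 3) - 9
Step 2: Divide by (z + 3)^5: f(z) = -9(z + 3)^(-5) + 2(z + 3)^(-4)
Step 3: This finite sum is the Laurent series of f about z = -3.
Step 4: Coefficient of (z + 3)^(-4) = coefficient of (z + 3) in the re-centred numerator = 2

2


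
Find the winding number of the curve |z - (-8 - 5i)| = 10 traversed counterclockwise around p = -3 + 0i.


Step 1: Center c = (-8, -5), radius = 10
Step 2: |p - c|^2 = 5^2 + 5^2 = 50
Step 3: r^2 = 100
Step 4: |p-c| < r so winding number = 1

1


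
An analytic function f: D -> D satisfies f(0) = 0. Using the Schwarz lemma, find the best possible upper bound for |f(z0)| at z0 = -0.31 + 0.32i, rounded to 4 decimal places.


Step 1: Schwarz lemma: if f: D -> D is analytic with f(0) = 0, then |f(z)| <= |z| for all z in D, and this is sharp (f(z) = z).
Step 2: |z0|^2 = (-0.31)^2 + 0.32^2 = 0.1985
Step 3: |z0| = sqrt(0.1985) = 0.445533
Step 4: Best bound = |z0| = 0.4455

0.4455


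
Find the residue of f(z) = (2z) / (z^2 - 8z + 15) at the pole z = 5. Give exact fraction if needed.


Step 1: Q(z) = z^2 - 8z + 15 = (z - 5)(z - 3)
Step 2: Q'(z) = 2z - 8
Step 3: Q'(5) = 2, P(5) = 10
Step 4: Res = P(5)/Q'(5) = 10/2 = 5

5


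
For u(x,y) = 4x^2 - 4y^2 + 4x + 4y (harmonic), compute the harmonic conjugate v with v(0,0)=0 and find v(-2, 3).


Step 1: v_x = -u_y = 8y - 4
Step 2: v_y = u_x = 8x + 4
Step 3: v = 8xy - 4x + 4y + C
Step 4: v(0,0) = 0 => C = 0
Step 5: v(-2, 3) = -28

-28


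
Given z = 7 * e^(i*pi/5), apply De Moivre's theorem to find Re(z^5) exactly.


Step 1: By De Moivre's theorem, z^5 = 7^5 * e^(i*5*pi/5) = 16807 * (cos(pi) + i*sin(pi))
Step 2: |z|^5 = 7^5 = 16807
Step 3: The angle pi already lies in [0, 2*pi)
Step 4: cos(pi) = -1
Step 5: Re(z^5) = 16807 * (-1) = -16807

-16807


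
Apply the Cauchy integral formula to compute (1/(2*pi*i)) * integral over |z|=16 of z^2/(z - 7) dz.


Step 1: f(z) = z^2, a = 7 is inside |z| = 16
Step 2: By Cauchy integral formula: (1/(2pi*i)) * integral = f(a)
Step 3: f(7) = 7^2 = 49

49


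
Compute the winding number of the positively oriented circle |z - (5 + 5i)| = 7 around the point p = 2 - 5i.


Step 1: Center c = (5, 5), radius = 7
Step 2: |p - c|^2 = (-3)^2 + (-10)^2 = 109
Step 3: r^2 = 49
Step 4: |p-c| > r so winding number = 0

0


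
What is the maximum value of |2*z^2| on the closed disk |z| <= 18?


Step 1: On |z| = 18, |f(z)| = 2 * |z|^2 = 2 * 18^2
Step 2: By maximum modulus principle, maximum is on boundary.
Step 3: Maximum = 2 * 324 = 648

648


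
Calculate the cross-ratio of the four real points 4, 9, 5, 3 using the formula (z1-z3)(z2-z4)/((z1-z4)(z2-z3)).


Step 1: (z1-z3)(z2-z4) = (-1) * 6 = -6
Step 2: (z1-z4)(z2-z3) = 1 * 4 = 4
Step 3: Cross-ratio = -6/4 = -3/2

-3/2


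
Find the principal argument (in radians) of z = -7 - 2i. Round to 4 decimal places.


Step 1: z = -7 - 2i
Step 2: arg(z) = atan2(-2, -7)
Step 3: arg(z) = -2.8633

-2.8633


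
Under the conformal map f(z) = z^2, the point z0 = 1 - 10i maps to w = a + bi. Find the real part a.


Step 1: z0 = 1 - 10i
Step 2: z0^2 = 1^2 - (-10)^2 - 20i
Step 3: real part = 1 - 100 = -99

-99


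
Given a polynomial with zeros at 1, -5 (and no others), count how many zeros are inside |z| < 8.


Step 1: Check each root:
  z = 1: |1| = 1 < 8
  z = -5: |-5| = 5 < 8
Step 2: Count = 2

2


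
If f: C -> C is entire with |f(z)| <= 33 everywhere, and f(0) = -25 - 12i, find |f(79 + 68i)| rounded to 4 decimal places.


Step 1: By Liouville's theorem, a bounded entire function is constant.
Step 2: f(z) = f(0) = -25 - 12i for all z.
Step 3: |f(w)| = |-25 - 12i| = sqrt(625 + 144)
Step 4: = 27.7308

27.7308


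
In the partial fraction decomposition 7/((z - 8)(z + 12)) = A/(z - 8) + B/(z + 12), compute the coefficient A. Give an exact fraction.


Step 1: Multiply both sides by (z - 8) and set z = 8
Step 2: A = 7 / (8 + 12)
Step 3: A = 7 / 20
Step 4: A = 7/20

7/20


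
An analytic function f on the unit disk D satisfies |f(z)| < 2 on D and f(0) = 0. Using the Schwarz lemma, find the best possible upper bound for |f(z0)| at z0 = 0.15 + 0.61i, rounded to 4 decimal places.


Step 1: g = f/2 maps D -> D with g(0) = 0, so by the Schwarz lemma |g(z)| <= |z|, i.e. |f(z)| <= 2|z|; this is sharp (f(z) = 2z).
Step 2: |z0|^2 = 0.15^2 + 0.61^2 = 0.3946
Step 3: |z0| = sqrt(0.3946) = 0.628172
Step 4: Best bound = 2 * |z0| = 2 * 0.628172 = 1.2563

1.2563


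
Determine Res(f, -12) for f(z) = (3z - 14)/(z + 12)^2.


Step 1: Pole of order 2 at z = -12
Step 2: Res = lim d/dz [(z + 12)^2 * f(z)] as z -> -12
Step 3: (z + 12)^2 * f(z) = 3z - 14
Step 4: d/dz[3z - 14] = 3

3


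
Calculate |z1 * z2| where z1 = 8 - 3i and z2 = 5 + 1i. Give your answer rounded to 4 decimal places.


Step 1: |z1| = sqrt(8^2 + (-3)^2) = sqrt(73)
Step 2: |z2| = sqrt(5^2 + 1^2) = sqrt(26)
Step 3: |z1*z2| = |z1|*|z2| = sqrt(73) * sqrt(26) = sqrt(73 * 26) = sqrt(1898)
Step 4: = 43.566

43.566


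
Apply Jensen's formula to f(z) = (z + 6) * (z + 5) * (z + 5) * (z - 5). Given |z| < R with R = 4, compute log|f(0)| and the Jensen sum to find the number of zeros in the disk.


Jensen's formula: (1/2pi)*integral log|f(Re^it)|dt = log|f(0)| + sum_{|a_k|<R} log(R/|a_k|)
Step 1: f(0) = 6 * 5 * 5 * (-5) = -750
Step 2: log|f(0)| = log|-6| + log|-5| + log|-5| + log|5| = 6.6201
Step 3: Zeros inside |z| < 4: none
Step 4: Jensen sum = (empty sum) = 0
Step 5: n(R) = number of terms in the Jensen sum = count of zeros inside |z| < 4 = 0

0


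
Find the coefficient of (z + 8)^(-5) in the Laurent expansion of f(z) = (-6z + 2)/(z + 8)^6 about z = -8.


Step 1: Write the numerator in powers of (z + 8): -6z + 2 = -6(z + 8) + (-6*(-8) + 2) = -6(z + 8) + 50
Step 2: Divide by (z + 8)^6: f(z) = 50(z + 8)^(-6) - 6(z + 8)^(-5)
Step 3: This finite sum is the Laurent series of f about z = -8.
Step 4: Coefficient of (z + 8)^(-5) = coefficient of (z + 8) in the re-centred numerator = -6

-6


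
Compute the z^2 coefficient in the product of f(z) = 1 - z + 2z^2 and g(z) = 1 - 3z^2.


Step 1: z^2 term in f*g comes from: (1)*(-3z^2) + (-z)*(0) + (2z^2)*(1)
Step 2: = -3 + 0 + 2
Step 3: = -1

-1


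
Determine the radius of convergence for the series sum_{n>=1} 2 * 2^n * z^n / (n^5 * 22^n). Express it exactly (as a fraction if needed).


Step 1: General term a_n = 2 * 2^n / (n^5 * 22^n)
Step 2: By the root test, |a_n|^(1/n) = 2^(1/n) * 2 / (n^(5/n) * 22) -> 2/22 as n -> infinity (since 2^(1/n) -> 1 and n^(5/n) -> 1)
Step 3: R = 1/lim|a_n|^(1/n) = 22/2 = 11

11


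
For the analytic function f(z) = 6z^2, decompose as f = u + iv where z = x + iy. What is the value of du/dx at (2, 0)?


Step 1: f(z) = 6(x+iy)^2 + 0
Step 2: u = 6(x^2 - y^2) + 0
Step 3: u_x = 12x + 0
Step 4: At (2, 0): u_x = 24 + 0 = 24

24


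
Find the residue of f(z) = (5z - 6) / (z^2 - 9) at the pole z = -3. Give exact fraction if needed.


Step 1: Q(z) = z^2 - 9 = (z + 3)(z - 3)
Step 2: Q'(z) = 2z
Step 3: Q'(-3) = -6, P(-3) = -21
Step 4: Res = P(-3)/Q'(-3) = -21/(-6) = 7/2

7/2


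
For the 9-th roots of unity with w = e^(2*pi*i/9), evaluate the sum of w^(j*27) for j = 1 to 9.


Step 1: The sum sum_{j=1}^{n} w^(k*j) equals n if n | k, else 0.
Step 2: Here n = 9, k = 27
Step 3: Does n divide k? 9 | 27 -> True
Step 4: Sum = 9

9


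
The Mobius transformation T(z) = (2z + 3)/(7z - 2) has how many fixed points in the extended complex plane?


Step 1: Fixed points satisfy T(z) = z
Step 2: 7z^2 - 4z - 3 = 0
Step 3: Discriminant = (-4)^2 - 4*7*(-3) = 100
Step 4: Number of fixed points = 2

2


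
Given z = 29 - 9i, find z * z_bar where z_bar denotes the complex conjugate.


Step 1: conj(z) = 29 + 9i
Step 2: z * conj(z) = 29^2 + (-9)^2
Step 3: = 841 + 81 = 922

922


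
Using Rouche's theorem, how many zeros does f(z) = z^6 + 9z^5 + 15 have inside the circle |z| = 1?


Step 1: On |z| = 1 the three terms have sizes |z^6| = 1^6 = 1, |9z^5| = 9*1^5 = 9, |15| = 15
Step 2: The dominant term is g(z) = 15; let h(z) = z^6 + 9z^5 so f = g + h
Step 3: On |z| = 1: |g| = 15 and |h| <= 1 + 9 = 10
Step 4: Since 15 > 10, |h| < |g| on |z| = 1, so by Rouche f has the same number of zeros as g inside |z| < 1
Step 5: g(z) = 15 is a nonzero constant with no zeros inside |z| < 1. Answer = 0

0


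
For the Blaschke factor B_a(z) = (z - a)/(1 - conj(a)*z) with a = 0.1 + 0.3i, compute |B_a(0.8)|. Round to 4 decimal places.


Step 1: Numerator z0 - a = 0.8 - (0.1 + 0.3i) = 0.7 - 0.3i
Step 2: Denominator 1 - conj(a)*z0 = 1 - (0.1 - 0.3i)*0.8 = 0.92 + 0.24i
Step 3: |z0 - a|^2 = 0.7^2 + (-0.3)^2 = 0.58; |1 - conj(a)*z0|^2 = 0.92^2 + 0.24^2 = 0.904
Step 4: |B_a(0.8)| = sqrt(0.58 / 0.904) = sqrt(0.641593)
Step 5: = 0.801

0.801


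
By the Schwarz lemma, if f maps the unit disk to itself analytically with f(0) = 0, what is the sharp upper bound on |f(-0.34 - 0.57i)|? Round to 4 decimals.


Step 1: Schwarz lemma: if f: D -> D is analytic with f(0) = 0, then |f(z)| <= |z| for all z in D, and this is sharp (f(z) = z).
Step 2: |z0|^2 = (-0.34)^2 + (-0.57)^2 = 0.4405
Step 3: |z0| = sqrt(0.4405) = 0.663702
Step 4: Best bound = |z0| = 0.6637

0.6637


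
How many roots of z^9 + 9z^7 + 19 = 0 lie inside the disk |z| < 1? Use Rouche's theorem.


Step 1: On |z| = 1 the three terms have sizes |z^9| = 1^9 = 1, |9z^7| = 9*1^7 = 9, |19| = 19
Step 2: The dominant term is g(z) = 19; let h(z) = z^9 + 9z^7 so f = g + h
Step 3: On |z| = 1: |g| = 19 and |h| <= 1 + 9 = 10
Step 4: Since 19 > 10, |h| < |g| on |z| = 1, so by Rouche f has the same number of zeros as g inside |z| < 1
Step 5: g(z) = 19 is a nonzero constant with no zeros inside |z| < 1. Answer = 0

0
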